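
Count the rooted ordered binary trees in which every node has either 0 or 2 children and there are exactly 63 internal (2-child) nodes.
C_63 = 94295850558771979787935384946380125

These full binary trees are counted by the Catalan number C_n = (1/(n + 1)) · C(2n, n). For n = 63: C_63 = (1/64) · C(126, 63) = 6034934435761406706427864636568328000/64 = 94295850558771979787935384946380125.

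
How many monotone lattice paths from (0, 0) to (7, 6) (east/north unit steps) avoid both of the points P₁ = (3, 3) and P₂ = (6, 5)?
Number of paths = 492

Inclusion–exclusion. Total paths: C(13, 7) = 1716. Through P₁: C(6, 3)·C(7, 4) = 700. Through P₂: C(11, 6)·C(2, 1) = 924. Since P₁ is strictly southwest of P₂, a monotone path through both must visit P₁ then P₂; paths through both = C(6, 3)·C(5, 3)·C(2, 1) = 400. Avoid both = 1716 − 700 − 924 + 400 = 492.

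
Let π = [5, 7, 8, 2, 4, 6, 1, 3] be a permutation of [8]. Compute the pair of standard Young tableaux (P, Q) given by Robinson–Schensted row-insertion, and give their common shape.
P = [1, 3, 6] / [2, 4, 8] / [5, 7];  Q = [1, 2, 3] / [4, 5, 6] / [7, 8];  common shape = (3, 3, 2)

Row-insert the values π_1, π_2, … into P one at a time, bumping the leftmost entry strictly greater than the inserted value down to the next row. The recording tableau Q records, in position (i, j), the step at which that cell was added to P.
  Insert 5 (step 1): P = [5];  Q = [1]
  Insert 7 (step 2): P = [5, 7];  Q = [1, 2]
  Insert 8 (step 3): P = [5, 7, 8];  Q = [1, 2, 3]
  Insert 2 (step 4): P = [2, 7, 8] / [5];  Q = [1, 2, 3] / [4]
  Insert 4 (step 5): P = [2, 4, 8] / [5, 7];  Q = [1, 2, 3] / [4, 5]
  Insert 6 (step 6): P = [2, 4, 6] / [5, 7, 8];  Q = [1, 2, 3] / [4, 5, 6]
  Insert 1 (step 7): P = [1, 4, 6] / [2, 7, 8] / [5];  Q = [1, 2, 3] / [4, 5, 6] / [7]
  Insert 3 (step 8): P = [1, 3, 6] / [2, 4, 8] / [5, 7];  Q = [1, 2, 3] / [4, 5, 6] / [7, 8]
Final shape: (3, 3, 2).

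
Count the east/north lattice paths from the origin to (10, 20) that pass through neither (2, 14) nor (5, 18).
Number of paths = 29066226

Inclusion–exclusion. Total paths: C(30, 10) = 30045015. Through P₁: C(16, 2)·C(14, 8) = 360360. Through P₂: C(23, 5)·C(7, 5) = 706629. Since P₁ is strictly southwest of P₂, a monotone path through both must visit P₁ then P₂; paths through both = C(16, 2)·C(7, 3)·C(7, 5) = 88200. Avoid both = 30045015 − 360360 − 706629 + 88200 = 29066226.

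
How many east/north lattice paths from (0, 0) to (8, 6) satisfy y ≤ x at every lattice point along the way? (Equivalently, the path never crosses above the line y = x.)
Number of paths = 1001

By the reflection principle (André's argument), the number of monotone paths to (8, 6) with n ≤ m that never go above y = x is C(14, 8) − C(14, 9) = 3003 − 2002 = 1001.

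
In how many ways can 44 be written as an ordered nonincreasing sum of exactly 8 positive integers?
p(44, 8 parts) = 5812

Partitions of n into exactly k parts are in bijection with partitions of n − k into at most k parts (subtract 1 from each part). So p(44, exactly 8) = p(36, parts ≤ 8). Computing via the recurrence p(m, j) = p(m, j−1) + p(m−j, j) gives 5812.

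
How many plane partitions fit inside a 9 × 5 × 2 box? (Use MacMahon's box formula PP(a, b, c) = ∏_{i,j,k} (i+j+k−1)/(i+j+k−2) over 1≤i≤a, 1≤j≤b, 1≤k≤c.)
PP(9, 5, 2) = 1002001

Evaluate the triple product over i = 1..9, j = 1..5, k = 1..2. The factors are (2/1) · (3/2) · (3/2) · (4/3) · (4/3) · (5/4) · (5/4) · (6/5) · … (90 factors total). The numerators and denominators telescope so the product is an integer; carrying out the multiplication exactly gives PP(9, 5, 2) = 1002001.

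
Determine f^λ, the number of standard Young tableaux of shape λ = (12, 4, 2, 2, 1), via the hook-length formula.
# SYT of shape (12, 4, 2, 2, 1) = 30610710

Hook-length formula: f^λ = n! / Π hook(c), product over all cells c of the Young diagram. For λ = (12, 4, 2, 2, 1), n = 21 boxes. Hook lengths by row (left-to-right, top-to-bottom): [16, 14, 11, 10, 8, 7, 6, 5, 4, 3, 2, 1]; [7, 5, 2, 1]; [4, 2]; [3, 1]; [1]. Product of hooks = 1669054464000. So f^λ = 21! / 1669054464000 = 51090942171709440000 / 1669054464000 = 30610710.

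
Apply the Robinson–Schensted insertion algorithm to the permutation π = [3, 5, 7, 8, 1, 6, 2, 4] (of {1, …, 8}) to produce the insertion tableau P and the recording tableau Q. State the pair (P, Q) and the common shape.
P = [1, 2, 4, 8] / [3, 5, 6] / [7];  Q = [1, 2, 3, 4] / [5, 6, 8] / [7];  common shape = (4, 3, 1)

Row-insert the values π_1, π_2, … into P one at a time, bumping the leftmost entry strictly greater than the inserted value down to the next row. The recording tableau Q records, in position (i, j), the step at which that cell was added to P.
  Insert 3 (step 1): P = [3];  Q = [1]
  Insert 5 (step 2): P = [3, 5];  Q = [1, 2]
  Insert 7 (step 3): P = [3, 5, 7];  Q = [1, 2, 3]
  Insert 8 (step 4): P = [3, 5, 7, 8];  Q = [1, 2, 3, 4]
  Insert 1 (step 5): P = [1, 5, 7, 8] / [3];  Q = [1, 2, 3, 4] / [5]
  Insert 6 (step 6): P = [1, 5, 6, 8] / [3, 7];  Q = [1, 2, 3, 4] / [5, 6]
  Insert 2 (step 7): P = [1, 2, 6, 8] / [3, 5] / [7];  Q = [1, 2, 3, 4] / [5, 6] / [7]
  Insert 4 (step 8): P = [1, 2, 4, 8] / [3, 5, 6] / [7];  Q = [1, 2, 3, 4] / [5, 6, 8] / [7]
Final shape: (4, 3, 1).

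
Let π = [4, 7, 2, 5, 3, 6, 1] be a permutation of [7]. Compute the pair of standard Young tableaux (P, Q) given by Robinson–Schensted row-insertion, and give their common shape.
P = [1, 3, 6] / [2, 5] / [4] / [7];  Q = [1, 2, 6] / [3, 4] / [5] / [7];  common shape = (3, 2, 1, 1)

Row-insert the values π_1, π_2, … into P one at a time, bumping the leftmost entry strictly greater than the inserted value down to the next row. The recording tableau Q records, in position (i, j), the step at which that cell was added to P.
  Insert 4 (step 1): P = [4];  Q = [1]
  Insert 7 (step 2): P = [4, 7];  Q = [1, 2]
  Insert 2 (step 3): P = [2, 7] / [4];  Q = [1, 2] / [3]
  Insert 5 (step 4): P = [2, 5] / [4, 7];  Q = [1, 2] / [3, 4]
  Insert 3 (step 5): P = [2, 3] / [4, 5] / [7];  Q = [1, 2] / [3, 4] / [5]
  Insert 6 (step 6): P = [2, 3, 6] / [4, 5] / [7];  Q = [1, 2, 6] / [3, 4] / [5]
  Insert 1 (step 7): P = [1, 3, 6] / [2, 5] / [4] / [7];  Q = [1, 2, 6] / [3, 4] / [5] / [7]
Final shape: (3, 2, 1, 1).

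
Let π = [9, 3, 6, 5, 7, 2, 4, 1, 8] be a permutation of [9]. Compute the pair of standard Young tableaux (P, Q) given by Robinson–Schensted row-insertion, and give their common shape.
P = [1, 4, 7, 8] / [2, 5] / [3] / [6] / [9];  Q = [1, 3, 5, 9] / [2, 7] / [4] / [6] / [8];  common shape = (4, 2, 1, 1, 1)

Row-insert the values π_1, π_2, … into P one at a time, bumping the leftmost entry strictly greater than the inserted value down to the next row. The recording tableau Q records, in position (i, j), the step at which that cell was added to P.
  Insert 9 (step 1): P = [9];  Q = [1]
  Insert 3 (step 2): P = [3] / [9];  Q = [1] / [2]
  Insert 6 (step 3): P = [3, 6] / [9];  Q = [1, 3] / [2]
  Insert 5 (step 4): P = [3, 5] / [6] / [9];  Q = [1, 3] / [2] / [4]
  Insert 7 (step 5): P = [3, 5, 7] / [6] / [9];  Q = [1, 3, 5] / [2] / [4]
  Insert 2 (step 6): P = [2, 5, 7] / [3] / [6] / [9];  Q = [1, 3, 5] / [2] / [4] / [6]
  Insert 4 (step 7): P = [2, 4, 7] / [3, 5] / [6] / [9];  Q = [1, 3, 5] / [2, 7] / [4] / [6]
  Insert 1 (step 8): P = [1, 4, 7] / [2, 5] / [3] / [6] / [9];  Q = [1, 3, 5] / [2, 7] / [4] / [6] / [8]
  Insert 8 (step 9): P = [1, 4, 7, 8] / [2, 5] / [3] / [6] / [9];  Q = [1, 3, 5, 9] / [2, 7] / [4] / [6] / [8]
Final shape: (4, 2, 1, 1, 1).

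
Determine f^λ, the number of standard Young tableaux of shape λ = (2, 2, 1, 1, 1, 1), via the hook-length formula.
# SYT of shape (2, 2, 1, 1, 1, 1) = 20

Hook-length formula: f^λ = n! / Π hook(c), product over all cells c of the Young diagram. For λ = (2, 2, 1, 1, 1, 1), n = 8 boxes. Hook lengths by row (left-to-right, top-to-bottom): [7, 2]; [6, 1]; [4]; [3]; [2]; [1]. Product of hooks = 2016. So f^λ = 8! / 2016 = 40320 / 2016 = 20.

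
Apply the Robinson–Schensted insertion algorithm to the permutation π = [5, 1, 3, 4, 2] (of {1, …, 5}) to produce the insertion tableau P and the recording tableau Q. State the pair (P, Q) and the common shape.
P = [1, 2, 4] / [3] / [5];  Q = [1, 3, 4] / [2] / [5];  common shape = (3, 1, 1)

Row-insert the values π_1, π_2, … into P one at a time, bumping the leftmost entry strictly greater than the inserted value down to the next row. The recording tableau Q records, in position (i, j), the step at which that cell was added to P.
  Insert 5 (step 1): P = [5];  Q = [1]
  Insert 1 (step 2): P = [1] / [5];  Q = [1] / [2]
  Insert 3 (step 3): P = [1, 3] / [5];  Q = [1, 3] / [2]
  Insert 4 (step 4): P = [1, 3, 4] / [5];  Q = [1, 3, 4] / [2]
  Insert 2 (step 5): P = [1, 2, 4] / [3] / [5];  Q = [1, 3, 4] / [2] / [5]
Final shape: (3, 1, 1).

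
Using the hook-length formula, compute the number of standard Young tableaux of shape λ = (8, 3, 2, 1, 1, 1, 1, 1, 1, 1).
# SYT of shape (8, 3, 2, 1, 1, 1, 1, 1, 1, 1) = 12646400

Hook-length formula: f^λ = n! / Π hook(c), product over all cells c of the Young diagram. For λ = (8, 3, 2, 1, 1, 1, 1, 1, 1, 1), n = 20 boxes. Hook lengths by row (left-to-right, top-to-bottom): [17, 9, 7, 5, 4, 3, 2, 1]; [11, 3, 1]; [9, 1]; [7]; [6]; [5]; [4]; [3]; [2]; [1]. Product of hooks = 192379017600. So f^λ = 20! / 192379017600 = 2432902008176640000 / 192379017600 = 12646400.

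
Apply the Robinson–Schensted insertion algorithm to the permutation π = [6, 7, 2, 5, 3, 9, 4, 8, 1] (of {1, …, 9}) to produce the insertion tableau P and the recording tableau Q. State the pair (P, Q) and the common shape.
P = [1, 3, 4, 8] / [2, 7, 9] / [5] / [6];  Q = [1, 2, 6, 8] / [3, 4, 7] / [5] / [9];  common shape = (4, 3, 1, 1)

Row-insert the values π_1, π_2, … into P one at a time, bumping the leftmost entry strictly greater than the inserted value down to the next row. The recording tableau Q records, in position (i, j), the step at which that cell was added to P.
  Insert 6 (step 1): P = [6];  Q = [1]
  Insert 7 (step 2): P = [6, 7];  Q = [1, 2]
  Insert 2 (step 3): P = [2, 7] / [6];  Q = [1, 2] / [3]
  Insert 5 (step 4): P = [2, 5] / [6, 7];  Q = [1, 2] / [3, 4]
  Insert 3 (step 5): P = [2, 3] / [5, 7] / [6];  Q = [1, 2] / [3, 4] / [5]
  Insert 9 (step 6): P = [2, 3, 9] / [5, 7] / [6];  Q = [1, 2, 6] / [3, 4] / [5]
  Insert 4 (step 7): P = [2, 3, 4] / [5, 7, 9] / [6];  Q = [1, 2, 6] / [3, 4, 7] / [5]
  Insert 8 (step 8): P = [2, 3, 4, 8] / [5, 7, 9] / [6];  Q = [1, 2, 6, 8] / [3, 4, 7] / [5]
  Insert 1 (step 9): P = [1, 3, 4, 8] / [2, 7, 9] / [5] / [6];  Q = [1, 2, 6, 8] / [3, 4, 7] / [5] / [9]
Final shape: (4, 3, 1, 1).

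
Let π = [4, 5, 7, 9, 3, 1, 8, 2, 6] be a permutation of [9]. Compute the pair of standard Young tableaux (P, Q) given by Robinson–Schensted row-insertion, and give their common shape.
P = [1, 2, 6, 8] / [3, 5, 7] / [4, 9];  Q = [1, 2, 3, 4] / [5, 7, 9] / [6, 8];  common shape = (4, 3, 2)

Row-insert the values π_1, π_2, … into P one at a time, bumping the leftmost entry strictly greater than the inserted value down to the next row. The recording tableau Q records, in position (i, j), the step at which that cell was added to P.
  Insert 4 (step 1): P = [4];  Q = [1]
  Insert 5 (step 2): P = [4, 5];  Q = [1, 2]
  Insert 7 (step 3): P = [4, 5, 7];  Q = [1, 2, 3]
  Insert 9 (step 4): P = [4, 5, 7, 9];  Q = [1, 2, 3, 4]
  Insert 3 (step 5): P = [3, 5, 7, 9] / [4];  Q = [1, 2, 3, 4] / [5]
  Insert 1 (step 6): P = [1, 5, 7, 9] / [3] / [4];  Q = [1, 2, 3, 4] / [5] / [6]
  Insert 8 (step 7): P = [1, 5, 7, 8] / [3, 9] / [4];  Q = [1, 2, 3, 4] / [5, 7] / [6]
  Insert 2 (step 8): P = [1, 2, 7, 8] / [3, 5] / [4, 9];  Q = [1, 2, 3, 4] / [5, 7] / [6, 8]
  Insert 6 (step 9): P = [1, 2, 6, 8] / [3, 5, 7] / [4, 9];  Q = [1, 2, 3, 4] / [5, 7, 9] / [6, 8]
Final shape: (4, 3, 2).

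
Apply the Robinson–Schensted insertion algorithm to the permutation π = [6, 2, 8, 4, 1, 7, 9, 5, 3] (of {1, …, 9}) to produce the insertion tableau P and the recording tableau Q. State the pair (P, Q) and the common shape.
P = [1, 3, 5, 9] / [2, 4] / [6, 7] / [8];  Q = [1, 3, 6, 7] / [2, 4] / [5, 8] / [9];  common shape = (4, 2, 2, 1)

Row-insert the values π_1, π_2, … into P one at a time, bumping the leftmost entry strictly greater than the inserted value down to the next row. The recording tableau Q records, in position (i, j), the step at which that cell was added to P.
  Insert 6 (step 1): P = [6];  Q = [1]
  Insert 2 (step 2): P = [2] / [6];  Q = [1] / [2]
  Insert 8 (step 3): P = [2, 8] / [6];  Q = [1, 3] / [2]
  Insert 4 (step 4): P = [2, 4] / [6, 8];  Q = [1, 3] / [2, 4]
  Insert 1 (step 5): P = [1, 4] / [2, 8] / [6];  Q = [1, 3] / [2, 4] / [5]
  Insert 7 (step 6): P = [1, 4, 7] / [2, 8] / [6];  Q = [1, 3, 6] / [2, 4] / [5]
  Insert 9 (step 7): P = [1, 4, 7, 9] / [2, 8] / [6];  Q = [1, 3, 6, 7] / [2, 4] / [5]
  Insert 5 (step 8): P = [1, 4, 5, 9] / [2, 7] / [6, 8];  Q = [1, 3, 6, 7] / [2, 4] / [5, 8]
  Insert 3 (step 9): P = [1, 3, 5, 9] / [2, 4] / [6, 7] / [8];  Q = [1, 3, 6, 7] / [2, 4] / [5, 8] / [9]
Final shape: (4, 2, 2, 1).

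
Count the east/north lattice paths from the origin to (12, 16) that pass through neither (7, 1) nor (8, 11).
Number of paths = 20785479

Inclusion–exclusion. Total paths: C(28, 12) = 30421755. Through P₁: C(8, 7)·C(20, 5) = 124032. Through P₂: C(19, 8)·C(9, 4) = 9523332. Since P₁ is strictly southwest of P₂, a monotone path through both must visit P₁ then P₂; paths through both = C(8, 7)·C(11, 1)·C(9, 4) = 11088. Avoid both = 30421755 − 124032 − 9523332 + 11088 = 20785479.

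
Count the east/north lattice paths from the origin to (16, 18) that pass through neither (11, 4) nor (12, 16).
Number of paths = 1732029060

Inclusion–exclusion. Total paths: C(34, 16) = 2203961430. Through P₁: C(15, 11)·C(19, 5) = 15872220. Through P₂: C(28, 12)·C(6, 4) = 456326325. Since P₁ is strictly southwest of P₂, a monotone path through both must visit P₁ then P₂; paths through both = C(15, 11)·C(13, 1)·C(6, 4) = 266175. Avoid both = 2203961430 − 15872220 − 456326325 + 266175 = 1732029060.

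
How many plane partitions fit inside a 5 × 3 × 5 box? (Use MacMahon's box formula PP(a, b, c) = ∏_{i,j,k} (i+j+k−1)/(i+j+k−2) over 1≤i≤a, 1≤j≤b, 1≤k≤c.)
PP(5, 3, 5) = 731808

Evaluate the triple product over i = 1..5, j = 1..3, k = 1..5. The factors are (2/1) · (3/2) · (4/3) · (5/4) · (6/5) · (3/2) · (4/3) · (5/4) · … (75 factors total). The numerators and denominators telescope so the product is an integer; carrying out the multiplication exactly gives PP(5, 3, 5) = 731808.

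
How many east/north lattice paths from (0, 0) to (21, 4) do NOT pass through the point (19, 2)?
Number of paths = 11390

Total paths from (0, 0) to (21, 4): C(25, 21) = 12650. Paths through (19, 2): (paths (0, 0) → (19, 2)) × (paths (19, 2) → (21, 4)) = C(21, 19) · C(4, 2) = 210 · 6 = 1260. Avoidance count = 12650 − 1260 = 11390.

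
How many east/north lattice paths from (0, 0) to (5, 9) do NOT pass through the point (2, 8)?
Number of paths = 1822

Total paths from (0, 0) to (5, 9): C(14, 5) = 2002. Paths through (2, 8): (paths (0, 0) → (2, 8)) × (paths (2, 8) → (5, 9)) = C(10, 2) · C(4, 3) = 45 · 4 = 180. Avoidance count = 2002 − 180 = 1822.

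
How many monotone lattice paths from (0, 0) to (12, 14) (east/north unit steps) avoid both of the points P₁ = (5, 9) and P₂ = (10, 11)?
Number of paths = 4965376

Inclusion–exclusion. Total paths: C(26, 12) = 9657700. Through P₁: C(14, 5)·C(12, 7) = 1585584. Through P₂: C(21, 10)·C(5, 2) = 3527160. Since P₁ is strictly southwest of P₂, a monotone path through both must visit P₁ then P₂; paths through both = C(14, 5)·C(7, 5)·C(5, 2) = 420420. Avoid both = 9657700 − 1585584 − 3527160 + 420420 = 4965376.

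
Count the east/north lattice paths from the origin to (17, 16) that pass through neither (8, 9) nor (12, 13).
Number of paths = 692775110

Inclusion–exclusion. Total paths: C(33, 17) = 1166803110. Through P₁: C(17, 8)·C(16, 9) = 278106400. Through P₂: C(25, 12)·C(8, 5) = 291216800. Since P₁ is strictly southwest of P₂, a monotone path through both must visit P₁ then P₂; paths through both = C(17, 8)·C(8, 4)·C(8, 5) = 95295200. Avoid both = 1166803110 − 278106400 − 291216800 + 95295200 = 692775110.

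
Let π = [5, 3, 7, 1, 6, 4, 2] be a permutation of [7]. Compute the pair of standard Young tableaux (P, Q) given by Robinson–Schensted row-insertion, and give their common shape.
P = [1, 2] / [3, 4] / [5, 6] / [7];  Q = [1, 3] / [2, 5] / [4, 6] / [7];  common shape = (2, 2, 2, 1)

Row-insert the values π_1, π_2, … into P one at a time, bumping the leftmost entry strictly greater than the inserted value down to the next row. The recording tableau Q records, in position (i, j), the step at which that cell was added to P.
  Insert 5 (step 1): P = [5];  Q = [1]
  Insert 3 (step 2): P = [3] / [5];  Q = [1] / [2]
  Insert 7 (step 3): P = [3, 7] / [5];  Q = [1, 3] / [2]
  Insert 1 (step 4): P = [1, 7] / [3] / [5];  Q = [1, 3] / [2] / [4]
  Insert 6 (step 5): P = [1, 6] / [3, 7] / [5];  Q = [1, 3] / [2, 5] / [4]
  Insert 4 (step 6): P = [1, 4] / [3, 6] / [5, 7];  Q = [1, 3] / [2, 5] / [4, 6]
  Insert 2 (step 7): P = [1, 2] / [3, 4] / [5, 6] / [7];  Q = [1, 3] / [2, 5] / [4, 6] / [7]
Final shape: (2, 2, 2, 1).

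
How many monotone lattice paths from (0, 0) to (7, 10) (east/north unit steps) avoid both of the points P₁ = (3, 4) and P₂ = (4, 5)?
Number of paths = 8962

Inclusion–exclusion. Total paths: C(17, 7) = 19448. Through P₁: C(7, 3)·C(10, 4) = 7350. Through P₂: C(9, 4)·C(8, 3) = 7056. Since P₁ is strictly southwest of P₂, a monotone path through both must visit P₁ then P₂; paths through both = C(7, 3)·C(2, 1)·C(8, 3) = 3920. Avoid both = 19448 − 7350 − 7056 + 3920 = 8962.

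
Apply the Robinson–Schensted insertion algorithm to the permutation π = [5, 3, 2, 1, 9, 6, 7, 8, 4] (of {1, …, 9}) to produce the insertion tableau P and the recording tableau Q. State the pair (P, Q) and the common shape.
P = [1, 4, 7, 8] / [2, 6] / [3, 9] / [5];  Q = [1, 5, 7, 8] / [2, 6] / [3, 9] / [4];  common shape = (4, 2, 2, 1)

Row-insert the values π_1, π_2, … into P one at a time, bumping the leftmost entry strictly greater than the inserted value down to the next row. The recording tableau Q records, in position (i, j), the step at which that cell was added to P.
  Insert 5 (step 1): P = [5];  Q = [1]
  Insert 3 (step 2): P = [3] / [5];  Q = [1] / [2]
  Insert 2 (step 3): P = [2] / [3] / [5];  Q = [1] / [2] / [3]
  Insert 1 (step 4): P = [1] / [2] / [3] / [5];  Q = [1] / [2] / [3] / [4]
  Insert 9 (step 5): P = [1, 9] / [2] / [3] / [5];  Q = [1, 5] / [2] / [3] / [4]
  Insert 6 (step 6): P = [1, 6] / [2, 9] / [3] / [5];  Q = [1, 5] / [2, 6] / [3] / [4]
  Insert 7 (step 7): P = [1, 6, 7] / [2, 9] / [3] / [5];  Q = [1, 5, 7] / [2, 6] / [3] / [4]
  Insert 8 (step 8): P = [1, 6, 7, 8] / [2, 9] / [3] / [5];  Q = [1, 5, 7, 8] / [2, 6] / [3] / [4]
  Insert 4 (step 9): P = [1, 4, 7, 8] / [2, 6] / [3, 9] / [5];  Q = [1, 5, 7, 8] / [2, 6] / [3, 9] / [4]
Final shape: (4, 2, 2, 1).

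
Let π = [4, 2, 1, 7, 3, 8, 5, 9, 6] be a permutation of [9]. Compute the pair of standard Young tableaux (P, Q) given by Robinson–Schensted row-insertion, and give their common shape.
P = [1, 3, 5, 6] / [2, 7, 8, 9] / [4];  Q = [1, 4, 6, 8] / [2, 5, 7, 9] / [3];  common shape = (4, 4, 1)

Row-insert the values π_1, π_2, … into P one at a time, bumping the leftmost entry strictly greater than the inserted value down to the next row. The recording tableau Q records, in position (i, j), the step at which that cell was added to P.
  Insert 4 (step 1): P = [4];  Q = [1]
  Insert 2 (step 2): P = [2] / [4];  Q = [1] / [2]
  Insert 1 (step 3): P = [1] / [2] / [4];  Q = [1] / [2] / [3]
  Insert 7 (step 4): P = [1, 7] / [2] / [4];  Q = [1, 4] / [2] / [3]
  Insert 3 (step 5): P = [1, 3] / [2, 7] / [4];  Q = [1, 4] / [2, 5] / [3]
  Insert 8 (step 6): P = [1, 3, 8] / [2, 7] / [4];  Q = [1, 4, 6] / [2, 5] / [3]
  Insert 5 (step 7): P = [1, 3, 5] / [2, 7, 8] / [4];  Q = [1, 4, 6] / [2, 5, 7] / [3]
  Insert 9 (step 8): P = [1, 3, 5, 9] / [2, 7, 8] / [4];  Q = [1, 4, 6, 8] / [2, 5, 7] / [3]
  Insert 6 (step 9): P = [1, 3, 5, 6] / [2, 7, 8, 9] / [4];  Q = [1, 4, 6, 8] / [2, 5, 7, 9] / [3]
Final shape: (4, 4, 1).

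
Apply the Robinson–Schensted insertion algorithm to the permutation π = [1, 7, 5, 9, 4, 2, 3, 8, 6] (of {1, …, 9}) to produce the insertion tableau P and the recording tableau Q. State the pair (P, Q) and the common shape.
P = [1, 2, 3, 6] / [4, 8] / [5, 9] / [7];  Q = [1, 2, 4, 8] / [3, 7] / [5, 9] / [6];  common shape = (4, 2, 2, 1)

Row-insert the values π_1, π_2, … into P one at a time, bumping the leftmost entry strictly greater than the inserted value down to the next row. The recording tableau Q records, in position (i, j), the step at which that cell was added to P.
  Insert 1 (step 1): P = [1];  Q = [1]
  Insert 7 (step 2): P = [1, 7];  Q = [1, 2]
  Insert 5 (step 3): P = [1, 5] / [7];  Q = [1, 2] / [3]
  Insert 9 (step 4): P = [1, 5, 9] / [7];  Q = [1, 2, 4] / [3]
  Insert 4 (step 5): P = [1, 4, 9] / [5] / [7];  Q = [1, 2, 4] / [3] / [5]
  Insert 2 (step 6): P = [1, 2, 9] / [4] / [5] / [7];  Q = [1, 2, 4] / [3] / [5] / [6]
  Insert 3 (step 7): P = [1, 2, 3] / [4, 9] / [5] / [7];  Q = [1, 2, 4] / [3, 7] / [5] / [6]
  Insert 8 (step 8): P = [1, 2, 3, 8] / [4, 9] / [5] / [7];  Q = [1, 2, 4, 8] / [3, 7] / [5] / [6]
  Insert 6 (step 9): P = [1, 2, 3, 6] / [4, 8] / [5, 9] / [7];  Q = [1, 2, 4, 8] / [3, 7] / [5, 9] / [6]
Final shape: (4, 2, 2, 1).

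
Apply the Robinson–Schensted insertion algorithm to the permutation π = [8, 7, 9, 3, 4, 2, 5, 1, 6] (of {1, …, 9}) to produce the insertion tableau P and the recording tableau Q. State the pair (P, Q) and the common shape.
P = [1, 4, 5, 6] / [2, 9] / [3] / [7] / [8];  Q = [1, 3, 7, 9] / [2, 5] / [4] / [6] / [8];  common shape = (4, 2, 1, 1, 1)

Row-insert the values π_1, π_2, … into P one at a time, bumping the leftmost entry strictly greater than the inserted value down to the next row. The recording tableau Q records, in position (i, j), the step at which that cell was added to P.
  Insert 8 (step 1): P = [8];  Q = [1]
  Insert 7 (step 2): P = [7] / [8];  Q = [1] / [2]
  Insert 9 (step 3): P = [7, 9] / [8];  Q = [1, 3] / [2]
  Insert 3 (step 4): P = [3, 9] / [7] / [8];  Q = [1, 3] / [2] / [4]
  Insert 4 (step 5): P = [3, 4] / [7, 9] / [8];  Q = [1, 3] / [2, 5] / [4]
  Insert 2 (step 6): P = [2, 4] / [3, 9] / [7] / [8];  Q = [1, 3] / [2, 5] / [4] / [6]
  Insert 5 (step 7): P = [2, 4, 5] / [3, 9] / [7] / [8];  Q = [1, 3, 7] / [2, 5] / [4] / [6]
  Insert 1 (step 8): P = [1, 4, 5] / [2, 9] / [3] / [7] / [8];  Q = [1, 3, 7] / [2, 5] / [4] / [6] / [8]
  Insert 6 (step 9): P = [1, 4, 5, 6] / [2, 9] / [3] / [7] / [8];  Q = [1, 3, 7, 9] / [2, 5] / [4] / [6] / [8]
Final shape: (4, 2, 1, 1, 1).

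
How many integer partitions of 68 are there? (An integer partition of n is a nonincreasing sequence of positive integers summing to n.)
p(68) = 3087735

Compute p(n) via the recurrence p(n, m) = p(n, m−1) + p(n−m, m), where p(n, m) counts partitions of n with all parts ≤ m and p(n) = p(n, n). The base cases are p(0, m) = 1 and p(n, 0) = 0 for n > 0. Filling the table yields p(68) = 3087735. (Euler's pentagonal recurrence is an alternative.)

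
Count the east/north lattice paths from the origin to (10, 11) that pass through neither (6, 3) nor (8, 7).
Number of paths = 233511

Inclusion–exclusion. Total paths: C(21, 10) = 352716. Through P₁: C(9, 6)·C(12, 4) = 41580. Through P₂: C(15, 8)·C(6, 2) = 96525. Since P₁ is strictly southwest of P₂, a monotone path through both must visit P₁ then P₂; paths through both = C(9, 6)·C(6, 2)·C(6, 2) = 18900. Avoid both = 352716 − 41580 − 96525 + 18900 = 233511.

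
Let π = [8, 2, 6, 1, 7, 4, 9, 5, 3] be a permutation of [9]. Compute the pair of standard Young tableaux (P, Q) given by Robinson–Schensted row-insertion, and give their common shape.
P = [1, 3, 5, 9] / [2, 4, 7] / [6] / [8];  Q = [1, 3, 5, 7] / [2, 6, 8] / [4] / [9];  common shape = (4, 3, 1, 1)

Row-insert the values π_1, π_2, … into P one at a time, bumping the leftmost entry strictly greater than the inserted value down to the next row. The recording tableau Q records, in position (i, j), the step at which that cell was added to P.
  Insert 8 (step 1): P = [8];  Q = [1]
  Insert 2 (step 2): P = [2] / [8];  Q = [1] / [2]
  Insert 6 (step 3): P = [2, 6] / [8];  Q = [1, 3] / [2]
  Insert 1 (step 4): P = [1, 6] / [2] / [8];  Q = [1, 3] / [2] / [4]
  Insert 7 (step 5): P = [1, 6, 7] / [2] / [8];  Q = [1, 3, 5] / [2] / [4]
  Insert 4 (step 6): P = [1, 4, 7] / [2, 6] / [8];  Q = [1, 3, 5] / [2, 6] / [4]
  Insert 9 (step 7): P = [1, 4, 7, 9] / [2, 6] / [8];  Q = [1, 3, 5, 7] / [2, 6] / [4]
  Insert 5 (step 8): P = [1, 4, 5, 9] / [2, 6, 7] / [8];  Q = [1, 3, 5, 7] / [2, 6, 8] / [4]
  Insert 3 (step 9): P = [1, 3, 5, 9] / [2, 4, 7] / [6] / [8];  Q = [1, 3, 5, 7] / [2, 6, 8] / [4] / [9]
Final shape: (4, 3, 1, 1).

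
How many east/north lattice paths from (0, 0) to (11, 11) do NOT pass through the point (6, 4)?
Number of paths = 539112

Total paths from (0, 0) to (11, 11): C(22, 11) = 705432. Paths through (6, 4): (paths (0, 0) → (6, 4)) × (paths (6, 4) → (11, 11)) = C(10, 6) · C(12, 5) = 210 · 792 = 166320. Avoidance count = 705432 − 166320 = 539112.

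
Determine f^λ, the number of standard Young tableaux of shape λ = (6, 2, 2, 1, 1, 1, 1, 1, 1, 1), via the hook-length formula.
# SYT of shape (6, 2, 2, 1, 1, 1, 1, 1, 1, 1) = 155584

Hook-length formula: f^λ = n! / Π hook(c), product over all cells c of the Young diagram. For λ = (6, 2, 2, 1, 1, 1, 1, 1, 1, 1), n = 17 boxes. Hook lengths by row (left-to-right, top-to-bottom): [15, 7, 4, 3, 2, 1]; [10, 2]; [9, 1]; [7]; [6]; [5]; [4]; [3]; [2]; [1]. Product of hooks = 2286144000. So f^λ = 17! / 2286144000 = 355687428096000 / 2286144000 = 155584.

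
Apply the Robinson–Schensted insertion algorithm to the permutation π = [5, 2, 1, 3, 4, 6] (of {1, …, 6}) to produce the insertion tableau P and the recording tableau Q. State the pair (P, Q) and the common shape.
P = [1, 3, 4, 6] / [2] / [5];  Q = [1, 4, 5, 6] / [2] / [3];  common shape = (4, 1, 1)

Row-insert the values π_1, π_2, … into P one at a time, bumping the leftmost entry strictly greater than the inserted value down to the next row. The recording tableau Q records, in position (i, j), the step at which that cell was added to P.
  Insert 5 (step 1): P = [5];  Q = [1]
  Insert 2 (step 2): P = [2] / [5];  Q = [1] / [2]
  Insert 1 (step 3): P = [1] / [2] / [5];  Q = [1] / [2] / [3]
  Insert 3 (step 4): P = [1, 3] / [2] / [5];  Q = [1, 4] / [2] / [3]
  Insert 4 (step 5): P = [1, 3, 4] / [2] / [5];  Q = [1, 4, 5] / [2] / [3]
  Insert 6 (step 6): P = [1, 3, 4, 6] / [2] / [5];  Q = [1, 4, 5, 6] / [2] / [3]
Final shape: (4, 1, 1).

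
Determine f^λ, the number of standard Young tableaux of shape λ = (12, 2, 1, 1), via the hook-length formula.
# SYT of shape (12, 2, 1, 1) = 4004

Hook-length formula: f^λ = n! / Π hook(c), product over all cells c of the Young diagram. For λ = (12, 2, 1, 1), n = 16 boxes. Hook lengths by row (left-to-right, top-to-bottom): [15, 12, 10, 9, 8, 7, 6, 5, 4, 3, 2, 1]; [4, 1]; [2]; [1]. Product of hooks = 5225472000. So f^λ = 16! / 5225472000 = 20922789888000 / 5225472000 = 4004.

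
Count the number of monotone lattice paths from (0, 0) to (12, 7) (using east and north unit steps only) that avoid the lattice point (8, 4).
Number of paths = 33063

Total paths from (0, 0) to (12, 7): C(19, 12) = 50388. Paths through (8, 4): (paths (0, 0) → (8, 4)) × (paths (8, 4) → (12, 7)) = C(12, 8) · C(7, 4) = 495 · 35 = 17325. Avoidance count = 50388 − 17325 = 33063.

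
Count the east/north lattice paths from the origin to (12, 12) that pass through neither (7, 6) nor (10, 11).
Number of paths = 1141504

Inclusion–exclusion. Total paths: C(24, 12) = 2704156. Through P₁: C(13, 7)·C(11, 5) = 792792. Through P₂: C(21, 10)·C(3, 2) = 1058148. Since P₁ is strictly southwest of P₂, a monotone path through both must visit P₁ then P₂; paths through both = C(13, 7)·C(8, 3)·C(3, 2) = 288288. Avoid both = 2704156 − 792792 − 1058148 + 288288 = 1141504.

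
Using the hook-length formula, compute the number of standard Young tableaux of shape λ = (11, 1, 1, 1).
# SYT of shape (11, 1, 1, 1) = 286

Hook-length formula: f^λ = n! / Π hook(c), product over all cells c of the Young diagram. For λ = (11, 1, 1, 1), n = 14 boxes. Hook lengths by row (left-to-right, top-to-bottom): [14, 10, 9, 8, 7, 6, 5, 4, 3, 2, 1]; [3]; [2]; [1]. Product of hooks = 304819200. So f^λ = 14! / 304819200 = 87178291200 / 304819200 = 286.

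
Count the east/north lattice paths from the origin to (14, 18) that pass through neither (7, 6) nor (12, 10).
Number of paths = 365600442

Inclusion–exclusion. Total paths: C(32, 14) = 471435600. Through P₁: C(13, 7)·C(19, 7) = 86465808. Through P₂: C(22, 12)·C(10, 2) = 29099070. Since P₁ is strictly southwest of P₂, a monotone path through both must visit P₁ then P₂; paths through both = C(13, 7)·C(9, 5)·C(10, 2) = 9729720. Avoid both = 471435600 − 86465808 − 29099070 + 9729720 = 365600442.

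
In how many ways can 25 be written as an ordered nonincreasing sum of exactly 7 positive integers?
p(25, 7 parts) = 248

Partitions of n into exactly k parts are in bijection with partitions of n − k into at most k parts (subtract 1 from each part). So p(25, exactly 7) = p(18, parts ≤ 7). Computing via the recurrence p(m, j) = p(m, j−1) + p(m−j, j) gives 248.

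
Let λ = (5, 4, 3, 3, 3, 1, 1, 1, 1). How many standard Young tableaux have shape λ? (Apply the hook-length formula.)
# SYT of shape (5, 4, 3, 3, 3, 1, 1, 1, 1) = 895356000

Hook-length formula: f^λ = n! / Π hook(c), product over all cells c of the Young diagram. For λ = (5, 4, 3, 3, 3, 1, 1, 1, 1), n = 22 boxes. Hook lengths by row (left-to-right, top-to-bottom): [13, 8, 7, 3, 1]; [11, 6, 5, 1]; [9, 4, 3]; [8, 3, 2]; [7, 2, 1]; [4]; [3]; [2]; [1]. Product of hooks = 1255367393280. So f^λ = 22! / 1255367393280 = 1124000727777607680000 / 1255367393280 = 895356000.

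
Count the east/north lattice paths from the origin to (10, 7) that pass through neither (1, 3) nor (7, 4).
Number of paths = 10548

Inclusion–exclusion. Total paths: C(17, 10) = 19448. Through P₁: C(4, 1)·C(13, 9) = 2860. Through P₂: C(11, 7)·C(6, 3) = 6600. Since P₁ is strictly southwest of P₂, a monotone path through both must visit P₁ then P₂; paths through both = C(4, 1)·C(7, 6)·C(6, 3) = 560. Avoid both = 19448 − 2860 − 6600 + 560 = 10548.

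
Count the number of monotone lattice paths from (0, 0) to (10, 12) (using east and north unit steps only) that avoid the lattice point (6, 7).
Number of paths = 430430

Total paths from (0, 0) to (10, 12): C(22, 10) = 646646. Paths through (6, 7): (paths (0, 0) → (6, 7)) × (paths (6, 7) → (10, 12)) = C(13, 6) · C(9, 4) = 1716 · 126 = 216216. Avoidance count = 646646 − 216216 = 430430.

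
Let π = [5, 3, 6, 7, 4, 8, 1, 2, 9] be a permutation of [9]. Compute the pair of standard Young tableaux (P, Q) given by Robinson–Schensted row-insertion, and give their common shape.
P = [1, 2, 7, 8, 9] / [3, 4] / [5, 6];  Q = [1, 3, 4, 6, 9] / [2, 5] / [7, 8];  common shape = (5, 2, 2)

Row-insert the values π_1, π_2, … into P one at a time, bumping the leftmost entry strictly greater than the inserted value down to the next row. The recording tableau Q records, in position (i, j), the step at which that cell was added to P.
  Insert 5 (step 1): P = [5];  Q = [1]
  Insert 3 (step 2): P = [3] / [5];  Q = [1] / [2]
  Insert 6 (step 3): P = [3, 6] / [5];  Q = [1, 3] / [2]
  Insert 7 (step 4): P = [3, 6, 7] / [5];  Q = [1, 3, 4] / [2]
  Insert 4 (step 5): P = [3, 4, 7] / [5, 6];  Q = [1, 3, 4] / [2, 5]
  Insert 8 (step 6): P = [3, 4, 7, 8] / [5, 6];  Q = [1, 3, 4, 6] / [2, 5]
  Insert 1 (step 7): P = [1, 4, 7, 8] / [3, 6] / [5];  Q = [1, 3, 4, 6] / [2, 5] / [7]
  Insert 2 (step 8): P = [1, 2, 7, 8] / [3, 4] / [5, 6];  Q = [1, 3, 4, 6] / [2, 5] / [7, 8]
  Insert 9 (step 9): P = [1, 2, 7, 8, 9] / [3, 4] / [5, 6];  Q = [1, 3, 4, 6, 9] / [2, 5] / [7, 8]
Final shape: (5, 2, 2).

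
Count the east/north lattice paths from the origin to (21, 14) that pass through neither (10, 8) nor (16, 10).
Number of paths = 1263510006

Inclusion–exclusion. Total paths: C(35, 21) = 2319959400. Through P₁: C(18, 10)·C(17, 11) = 541549008. Through P₂: C(26, 16)·C(9, 5) = 669278610. Since P₁ is strictly southwest of P₂, a monotone path through both must visit P₁ then P₂; paths through both = C(18, 10)·C(8, 6)·C(9, 5) = 154378224. Avoid both = 2319959400 − 541549008 − 669278610 + 154378224 = 1263510006.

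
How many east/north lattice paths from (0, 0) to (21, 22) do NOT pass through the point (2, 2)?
Number of paths = 638509895400

Total paths from (0, 0) to (21, 22): C(43, 21) = 1052049481860. Paths through (2, 2): (paths (0, 0) → (2, 2)) × (paths (2, 2) → (21, 22)) = C(4, 2) · C(39, 19) = 6 · 68923264410 = 413539586460. Avoidance count = 1052049481860 − 413539586460 = 638509895400.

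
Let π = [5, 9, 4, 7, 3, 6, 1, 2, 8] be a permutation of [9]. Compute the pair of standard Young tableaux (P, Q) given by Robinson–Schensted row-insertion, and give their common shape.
P = [1, 2, 8] / [3, 6] / [4, 7] / [5, 9];  Q = [1, 2, 9] / [3, 4] / [5, 6] / [7, 8];  common shape = (3, 2, 2, 2)

Row-insert the values π_1, π_2, … into P one at a time, bumping the leftmost entry strictly greater than the inserted value down to the next row. The recording tableau Q records, in position (i, j), the step at which that cell was added to P.
  Insert 5 (step 1): P = [5];  Q = [1]
  Insert 9 (step 2): P = [5, 9];  Q = [1, 2]
  Insert 4 (step 3): P = [4, 9] / [5];  Q = [1, 2] / [3]
  Insert 7 (step 4): P = [4, 7] / [5, 9];  Q = [1, 2] / [3, 4]
  Insert 3 (step 5): P = [3, 7] / [4, 9] / [5];  Q = [1, 2] / [3, 4] / [5]
  Insert 6 (step 6): P = [3, 6] / [4, 7] / [5, 9];  Q = [1, 2] / [3, 4] / [5, 6]
  Insert 1 (step 7): P = [1, 6] / [3, 7] / [4, 9] / [5];  Q = [1, 2] / [3, 4] / [5, 6] / [7]
  Insert 2 (step 8): P = [1, 2] / [3, 6] / [4, 7] / [5, 9];  Q = [1, 2] / [3, 4] / [5, 6] / [7, 8]
  Insert 8 (step 9): P = [1, 2, 8] / [3, 6] / [4, 7] / [5, 9];  Q = [1, 2, 9] / [3, 4] / [5, 6] / [7, 8]
Final shape: (3, 2, 2, 2).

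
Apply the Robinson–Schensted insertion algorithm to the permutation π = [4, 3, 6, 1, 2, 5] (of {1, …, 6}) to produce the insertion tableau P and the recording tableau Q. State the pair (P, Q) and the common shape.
P = [1, 2, 5] / [3, 6] / [4];  Q = [1, 3, 6] / [2, 5] / [4];  common shape = (3, 2, 1)

Row-insert the values π_1, π_2, … into P one at a time, bumping the leftmost entry strictly greater than the inserted value down to the next row. The recording tableau Q records, in position (i, j), the step at which that cell was added to P.
  Insert 4 (step 1): P = [4];  Q = [1]
  Insert 3 (step 2): P = [3] / [4];  Q = [1] / [2]
  Insert 6 (step 3): P = [3, 6] / [4];  Q = [1, 3] / [2]
  Insert 1 (step 4): P = [1, 6] / [3] / [4];  Q = [1, 3] / [2] / [4]
  Insert 2 (step 5): P = [1, 2] / [3, 6] / [4];  Q = [1, 3] / [2, 5] / [4]
  Insert 5 (step 6): P = [1, 2, 5] / [3, 6] / [4];  Q = [1, 3, 6] / [2, 5] / [4]
Final shape: (3, 2, 1).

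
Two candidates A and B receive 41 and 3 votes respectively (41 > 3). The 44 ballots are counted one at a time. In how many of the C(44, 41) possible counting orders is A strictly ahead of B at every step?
Strict-lead orderings = 11438

Total orderings of the 44 votes with 41 for A: C(44, 41) = 13244. By the Bertrand ballot formula (Cycle Lemma / reflection principle), the number of orderings in which A is strictly ahead of B throughout is (p − q)/(p + q) · C(p + q, p) = (41 − 3)/(41 + 3) · 13244 = 11438.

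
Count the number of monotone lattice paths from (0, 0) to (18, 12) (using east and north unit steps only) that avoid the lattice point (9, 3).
Number of paths = 75796825

Total paths from (0, 0) to (18, 12): C(30, 18) = 86493225. Paths through (9, 3): (paths (0, 0) → (9, 3)) × (paths (9, 3) → (18, 12)) = C(12, 9) · C(18, 9) = 220 · 48620 = 10696400. Avoidance count = 86493225 − 10696400 = 75796825.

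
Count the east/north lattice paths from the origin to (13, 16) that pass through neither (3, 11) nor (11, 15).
Number of paths = 44132883

Inclusion–exclusion. Total paths: C(29, 13) = 67863915. Through P₁: C(14, 3)·C(15, 10) = 1093092. Through P₂: C(26, 11)·C(3, 2) = 23178480. Since P₁ is strictly southwest of P₂, a monotone path through both must visit P₁ then P₂; paths through both = C(14, 3)·C(12, 8)·C(3, 2) = 540540. Avoid both = 67863915 − 1093092 − 23178480 + 540540 = 44132883.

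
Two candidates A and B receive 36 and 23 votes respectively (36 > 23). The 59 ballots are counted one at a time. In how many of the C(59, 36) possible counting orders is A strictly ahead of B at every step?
Strict-lead orderings = 3177498557750790

Total orderings of the 59 votes with 36 for A: C(59, 36) = 14420954992868970. By the Bertrand ballot formula (Cycle Lemma / reflection principle), the number of orderings in which A is strictly ahead of B throughout is (p − q)/(p + q) · C(p + q, p) = (36 − 23)/(36 + 23) · 14420954992868970 = 3177498557750790.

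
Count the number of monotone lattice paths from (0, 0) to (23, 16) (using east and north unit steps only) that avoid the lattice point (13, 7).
Number of paths = 30550118430

Total paths from (0, 0) to (23, 16): C(39, 23) = 37711260990. Paths through (13, 7): (paths (0, 0) → (13, 7)) × (paths (13, 7) → (23, 16)) = C(20, 13) · C(19, 10) = 77520 · 92378 = 7161142560. Avoidance count = 37711260990 − 7161142560 = 30550118430.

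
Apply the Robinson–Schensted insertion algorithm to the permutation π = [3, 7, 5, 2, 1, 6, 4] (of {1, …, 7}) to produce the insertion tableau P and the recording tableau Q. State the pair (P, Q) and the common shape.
P = [1, 4, 6] / [2, 5] / [3] / [7];  Q = [1, 2, 6] / [3, 7] / [4] / [5];  common shape = (3, 2, 1, 1)

Row-insert the values π_1, π_2, … into P one at a time, bumping the leftmost entry strictly greater than the inserted value down to the next row. The recording tableau Q records, in position (i, j), the step at which that cell was added to P.
  Insert 3 (step 1): P = [3];  Q = [1]
  Insert 7 (step 2): P = [3, 7];  Q = [1, 2]
  Insert 5 (step 3): P = [3, 5] / [7];  Q = [1, 2] / [3]
  Insert 2 (step 4): P = [2, 5] / [3] / [7];  Q = [1, 2] / [3] / [4]
  Insert 1 (step 5): P = [1, 5] / [2] / [3] / [7];  Q = [1, 2] / [3] / [4] / [5]
  Insert 6 (step 6): P = [1, 5, 6] / [2] / [3] / [7];  Q = [1, 2, 6] / [3] / [4] / [5]
  Insert 4 (step 7): P = [1, 4, 6] / [2, 5] / [3] / [7];  Q = [1, 2, 6] / [3, 7] / [4] / [5]
Final shape: (3, 2, 1, 1).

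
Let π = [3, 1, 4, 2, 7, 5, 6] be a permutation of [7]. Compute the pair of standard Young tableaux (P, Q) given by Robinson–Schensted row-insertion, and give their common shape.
P = [1, 2, 5, 6] / [3, 4, 7];  Q = [1, 3, 5, 7] / [2, 4, 6];  common shape = (4, 3)

Row-insert the values π_1, π_2, … into P one at a time, bumping the leftmost entry strictly greater than the inserted value down to the next row. The recording tableau Q records, in position (i, j), the step at which that cell was added to P.
  Insert 3 (step 1): P = [3];  Q = [1]
  Insert 1 (step 2): P = [1] / [3];  Q = [1] / [2]
  Insert 4 (step 3): P = [1, 4] / [3];  Q = [1, 3] / [2]
  Insert 2 (step 4): P = [1, 2] / [3, 4];  Q = [1, 3] / [2, 4]
  Insert 7 (step 5): P = [1, 2, 7] / [3, 4];  Q = [1, 3, 5] / [2, 4]
  Insert 5 (step 6): P = [1, 2, 5] / [3, 4, 7];  Q = [1, 3, 5] / [2, 4, 6]
  Insert 6 (step 7): P = [1, 2, 5, 6] / [3, 4, 7];  Q = [1, 3, 5, 7] / [2, 4, 6]
Final shape: (4, 3).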